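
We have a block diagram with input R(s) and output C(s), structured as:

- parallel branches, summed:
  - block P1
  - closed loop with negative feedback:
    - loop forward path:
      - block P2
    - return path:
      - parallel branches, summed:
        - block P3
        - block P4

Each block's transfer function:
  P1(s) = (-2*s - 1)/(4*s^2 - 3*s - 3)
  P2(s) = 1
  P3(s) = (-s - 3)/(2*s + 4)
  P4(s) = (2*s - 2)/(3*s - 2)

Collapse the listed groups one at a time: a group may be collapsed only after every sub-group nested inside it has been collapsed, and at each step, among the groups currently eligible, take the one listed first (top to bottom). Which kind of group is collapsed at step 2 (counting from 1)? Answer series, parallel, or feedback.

The answer is feedback.

Reasoning:
1. sum the parallel branches P3, P4
2. collapse the loop (P2 forward, (P3+P4) return)
3. add P1, [P2/(1+P2*(P3+P4))] (parallel)
At step 2 the group reduced is feedback.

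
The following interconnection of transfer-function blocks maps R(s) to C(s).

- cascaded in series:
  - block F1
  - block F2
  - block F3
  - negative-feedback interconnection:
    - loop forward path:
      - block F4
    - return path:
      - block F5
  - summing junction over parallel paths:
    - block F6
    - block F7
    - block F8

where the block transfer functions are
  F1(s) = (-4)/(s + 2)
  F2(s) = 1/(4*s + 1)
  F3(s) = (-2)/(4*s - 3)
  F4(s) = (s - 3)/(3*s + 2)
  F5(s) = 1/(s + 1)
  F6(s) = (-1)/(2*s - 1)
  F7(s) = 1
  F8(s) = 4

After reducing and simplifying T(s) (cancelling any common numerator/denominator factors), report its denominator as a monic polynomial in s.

Answer: s^6 + 3*s^5 - 13*s^4/48 - 383*s^3/96 + 61*s^2/48 + 29*s/96 - 1/16

Working:
1. feedback reduction of F4, F5 = (s^2 - 2*s - 3)/(3*s^2 + 6*s - 1)
2. reduce the parallel group F6, F7, F8 = (10*s - 6)/(2*s - 1)
3. combine F1, F2, F3, [F4/(1+F4*F5)], (F6+F7+F8) in series = (80*s^3 - 208*s^2 - 144*s + 144)/(96*s^6 + 288*s^5 - 26*s^4 - 383*s^3 + 122*s^2 + 29*s - 6)
T(s) is the step-3 result (common factors already cancelled). Leading coefficient of the denominator: 96. Divide through by 96 for the monic polynomial.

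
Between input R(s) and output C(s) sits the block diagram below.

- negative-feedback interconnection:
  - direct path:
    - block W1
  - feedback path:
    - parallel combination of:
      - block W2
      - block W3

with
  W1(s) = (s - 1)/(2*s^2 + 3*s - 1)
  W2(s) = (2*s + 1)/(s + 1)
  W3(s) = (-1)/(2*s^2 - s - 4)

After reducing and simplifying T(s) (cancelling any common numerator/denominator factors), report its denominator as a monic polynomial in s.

First reduce the diagram to T(s).

Step 1. add W2, W3 (parallel), giving (4*s^3 - 10*s - 5)/(2*s^3 + s^2 - 5*s - 4)
Step 2. apply the feedback formula to W1, (W2+W3), giving (2*s^4 - s^3 - 6*s^2 + s + 4)/(4*s^5 + 12*s^4 - 13*s^3 - 34*s^2 - 2*s + 9)
T(s) is the step-2 result (common factors already cancelled). Leading coefficient of the denominator: 4. Divide through by 4 for the monic polynomial.

Answer: s^5 + 3*s^4 - 13*s^3/4 - 17*s^2/2 - s/2 + 9/4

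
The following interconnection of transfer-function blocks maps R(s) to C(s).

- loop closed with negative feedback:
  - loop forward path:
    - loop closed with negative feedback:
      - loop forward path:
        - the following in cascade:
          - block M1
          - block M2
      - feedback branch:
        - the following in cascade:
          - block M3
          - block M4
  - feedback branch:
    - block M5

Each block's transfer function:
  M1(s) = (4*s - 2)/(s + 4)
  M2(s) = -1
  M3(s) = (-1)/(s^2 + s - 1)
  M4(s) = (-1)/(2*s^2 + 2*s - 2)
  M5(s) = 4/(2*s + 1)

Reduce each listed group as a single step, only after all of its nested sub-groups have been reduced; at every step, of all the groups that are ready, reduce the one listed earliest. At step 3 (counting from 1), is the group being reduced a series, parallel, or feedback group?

Answer: feedback

Working:
Step 1 - reduce the series chain M1, M2
Step 2 - series reduction of M3, M4
Step 3 - collapse the loop ((M1*M2) forward, (M3*M4) return)
Step 4 - reduce the feedback loop with forward [(M1*M2)/(1+(M1*M2)*(M3*M4))] and return M5
So the answer for step 3 is feedback.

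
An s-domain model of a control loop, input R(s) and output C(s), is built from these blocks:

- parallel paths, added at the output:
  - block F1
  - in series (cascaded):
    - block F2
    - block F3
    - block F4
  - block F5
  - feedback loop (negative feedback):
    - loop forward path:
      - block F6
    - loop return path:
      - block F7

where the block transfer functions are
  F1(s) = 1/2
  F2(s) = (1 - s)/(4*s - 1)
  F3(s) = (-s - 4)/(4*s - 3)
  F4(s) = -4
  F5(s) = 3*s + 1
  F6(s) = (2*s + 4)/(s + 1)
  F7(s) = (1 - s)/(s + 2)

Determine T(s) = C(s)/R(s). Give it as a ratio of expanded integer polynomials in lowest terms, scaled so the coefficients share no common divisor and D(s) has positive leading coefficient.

Step 1: cascade F2, F3, F4 -> (-4*s^2 - 12*s + 16)/(16*s^2 - 16*s + 3)
Step 2: collapse the loop (F6 forward, F7 return) -> (-2*s - 4)/(s - 3)
Step 3: sum the parallel branches F1, (F2*F3*F4), F5, [F6/(1+F6*F7)]; the result is T(s) itself (integer coefficients, no common factor, positive leading denominator coefficient)

Answer: (96*s^4 - 408*s^3 + 50*s^2 + 319*s - 147)/(32*s^3 - 128*s^2 + 102*s - 18)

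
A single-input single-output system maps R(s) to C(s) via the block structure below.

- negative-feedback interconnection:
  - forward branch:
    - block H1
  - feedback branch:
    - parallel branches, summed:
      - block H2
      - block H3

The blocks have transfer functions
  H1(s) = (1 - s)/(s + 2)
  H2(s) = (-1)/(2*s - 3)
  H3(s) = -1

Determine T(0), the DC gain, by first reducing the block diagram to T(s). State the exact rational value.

[1] parallel reduction of H2, H3 -> (2 - 2*s)/(2*s - 3)
[2] close the feedback loop around H1, (H2+H3) -> (-2*s^2 + 5*s - 3)/(4*s^2 - 3*s - 4)
The step-2 result is T(s). Setting s = 0: T(0) = -3/(-4) = 3/4.

Hence the answer: 3/4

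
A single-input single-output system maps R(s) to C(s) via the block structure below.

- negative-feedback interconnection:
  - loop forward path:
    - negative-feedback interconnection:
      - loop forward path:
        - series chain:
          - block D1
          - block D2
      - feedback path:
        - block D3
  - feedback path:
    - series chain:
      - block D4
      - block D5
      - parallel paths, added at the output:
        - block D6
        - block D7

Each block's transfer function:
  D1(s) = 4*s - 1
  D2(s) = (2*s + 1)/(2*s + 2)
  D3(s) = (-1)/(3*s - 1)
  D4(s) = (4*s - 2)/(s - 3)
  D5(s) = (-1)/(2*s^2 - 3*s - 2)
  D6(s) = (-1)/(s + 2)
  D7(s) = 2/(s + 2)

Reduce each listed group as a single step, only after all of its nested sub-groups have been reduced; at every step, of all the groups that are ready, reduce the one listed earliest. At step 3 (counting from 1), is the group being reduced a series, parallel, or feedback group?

1. cascade D1, D2
2. collapse the loop ((D1*D2) forward, D3 return)
3. parallel reduction of D6, D7
4. combine D4, D5, (D6+D7) in series
5. collapse the loop ([(D1*D2)/(1+(D1*D2)*D3)] forward, (D4*D5*(D6+D7)) return)
Step 3 collapses a parallel group.

Final answer: parallel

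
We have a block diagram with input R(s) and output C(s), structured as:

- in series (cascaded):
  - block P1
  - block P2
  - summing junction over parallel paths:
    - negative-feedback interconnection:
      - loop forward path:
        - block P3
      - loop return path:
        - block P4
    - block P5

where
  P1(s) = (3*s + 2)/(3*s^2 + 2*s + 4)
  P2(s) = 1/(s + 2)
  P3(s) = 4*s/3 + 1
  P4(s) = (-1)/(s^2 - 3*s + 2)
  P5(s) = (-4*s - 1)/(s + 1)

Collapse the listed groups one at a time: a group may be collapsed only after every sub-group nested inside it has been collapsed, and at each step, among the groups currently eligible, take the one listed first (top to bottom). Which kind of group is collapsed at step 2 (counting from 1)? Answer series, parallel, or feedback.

Step 1: feedback reduction of P3, P4
Step 2: parallel reduction of [P3/(1+P3*P4)], P5
Step 3: cascade P1, P2, ([P3/(1+P3*P4)]+P5)
Step 2: parallel.

Therefore the answer is parallel.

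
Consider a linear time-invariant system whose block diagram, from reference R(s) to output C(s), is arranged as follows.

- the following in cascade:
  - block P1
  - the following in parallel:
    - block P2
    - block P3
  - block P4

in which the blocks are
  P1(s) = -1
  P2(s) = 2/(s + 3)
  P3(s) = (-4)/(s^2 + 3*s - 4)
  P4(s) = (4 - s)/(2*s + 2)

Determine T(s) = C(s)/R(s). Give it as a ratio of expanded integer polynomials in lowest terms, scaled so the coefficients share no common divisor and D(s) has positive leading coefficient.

Step 1 - combine P2, P3 in parallel -> (2*s^2 + 2*s - 20)/(s^3 + 6*s^2 + 5*s - 12)
Step 2 - series reduction of P1, (P2+P3), P4, giving the overall T(s)

Therefore the answer is (s^3 - 3*s^2 - 14*s + 40)/(s^4 + 7*s^3 + 11*s^2 - 7*s - 12).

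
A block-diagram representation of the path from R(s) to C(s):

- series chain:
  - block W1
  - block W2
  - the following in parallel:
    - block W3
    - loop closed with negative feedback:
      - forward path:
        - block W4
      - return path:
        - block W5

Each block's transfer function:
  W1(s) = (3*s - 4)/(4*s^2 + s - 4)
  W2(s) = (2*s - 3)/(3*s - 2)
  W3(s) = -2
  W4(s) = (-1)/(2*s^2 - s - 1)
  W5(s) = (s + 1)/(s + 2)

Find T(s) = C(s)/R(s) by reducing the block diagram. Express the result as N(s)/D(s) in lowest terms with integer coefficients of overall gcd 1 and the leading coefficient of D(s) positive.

(1) feedback reduction of W4, W5 gives (-s - 2)/(2*s^3 + 3*s^2 - 4*s - 3)
(2) add W3, [W4/(1+W4*W5)] (parallel) gives (-4*s^3 - 6*s^2 + 7*s + 4)/(2*s^3 + 3*s^2 - 4*s - 3)
(3) cascade W1, W2, (W3+[W4/(1+W4*W5)]); the result is T(s) itself (integer coefficients, no common factor, positive leading denominator coefficient)

Final answer: (-24*s^5 + 32*s^4 + 96*s^3 - 167*s^2 + 16*s + 48)/(24*s^6 + 26*s^5 - 91*s^4 - 42*s^3 + 95*s^2 + 10*s - 24)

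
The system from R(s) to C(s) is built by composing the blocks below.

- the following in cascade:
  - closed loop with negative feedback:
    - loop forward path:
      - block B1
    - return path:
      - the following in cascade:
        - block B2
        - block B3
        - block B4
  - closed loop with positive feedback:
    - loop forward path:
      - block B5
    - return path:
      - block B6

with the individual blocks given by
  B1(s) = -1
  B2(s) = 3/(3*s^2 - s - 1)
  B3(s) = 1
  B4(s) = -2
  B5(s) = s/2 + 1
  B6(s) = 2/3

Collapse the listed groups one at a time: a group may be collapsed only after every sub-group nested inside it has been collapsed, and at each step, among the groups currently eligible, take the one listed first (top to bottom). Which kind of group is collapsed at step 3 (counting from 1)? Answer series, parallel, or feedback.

Step 1: multiply B2, B3, B4 (series)
Step 2: collapse the loop (B1 forward, (B2*B3*B4) return)
Step 3: close the feedback loop around B5, B6
Step 4: cascade [B1/(1+B1*(B2*B3*B4))], [B5/(1-B5*B6)]
Step 3: feedback.

Final answer: feedback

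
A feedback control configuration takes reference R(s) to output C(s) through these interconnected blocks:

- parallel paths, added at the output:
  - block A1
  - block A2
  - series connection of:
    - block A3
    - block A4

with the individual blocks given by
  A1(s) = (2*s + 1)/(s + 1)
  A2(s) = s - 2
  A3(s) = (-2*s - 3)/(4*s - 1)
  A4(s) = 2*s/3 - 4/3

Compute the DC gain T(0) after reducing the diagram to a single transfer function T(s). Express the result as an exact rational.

Step 1: combine A3, A4 in series, giving (-4*s^2 + 2*s + 12)/(12*s - 3)
Step 2: reduce the parallel group A1, A2, (A3*A4), giving (8*s^3 + 7*s^2 - s + 15)/(12*s^2 + 9*s - 3)
That last expression is T(s); at s = 0 only the constant terms survive, so T(0) = 15/(-3) = -5.

Hence the answer: -5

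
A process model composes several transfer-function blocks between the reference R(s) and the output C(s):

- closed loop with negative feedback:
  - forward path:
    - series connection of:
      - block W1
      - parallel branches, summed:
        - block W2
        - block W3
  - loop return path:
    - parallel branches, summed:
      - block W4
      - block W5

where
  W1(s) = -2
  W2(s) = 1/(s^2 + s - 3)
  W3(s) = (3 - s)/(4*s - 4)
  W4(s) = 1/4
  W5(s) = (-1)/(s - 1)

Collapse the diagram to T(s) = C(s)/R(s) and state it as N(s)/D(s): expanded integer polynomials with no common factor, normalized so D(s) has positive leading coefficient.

The answer is (4*s^4 - 12*s^3 - 32*s^2 + 92*s - 52)/(9*s^4 - 15*s^3 - 32*s^2 + 119*s - 89).

Reasoning:
[1] add W2, W3 (parallel): (-s^3 + 2*s^2 + 10*s - 13)/(4*s^3 - 16*s + 12)
[2] multiply W1, (W2+W3) (series): (s^3 - 2*s^2 - 10*s + 13)/(2*s^3 - 8*s + 6)
[3] add W4, W5 (parallel): (s - 5)/(4*s - 4)
[4] feedback reduction of (W1*(W2+W3)), (W4+W5), which is the overall transfer function T(s) = C(s)/R(s) in lowest terms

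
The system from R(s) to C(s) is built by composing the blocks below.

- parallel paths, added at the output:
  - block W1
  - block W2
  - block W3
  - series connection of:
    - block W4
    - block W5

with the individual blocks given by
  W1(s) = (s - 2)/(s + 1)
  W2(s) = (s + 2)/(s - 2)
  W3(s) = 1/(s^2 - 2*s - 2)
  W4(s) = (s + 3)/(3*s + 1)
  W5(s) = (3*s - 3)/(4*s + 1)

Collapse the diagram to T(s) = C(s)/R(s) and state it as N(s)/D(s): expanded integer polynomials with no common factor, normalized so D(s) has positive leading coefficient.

Step 1: combine W4, W5 in series; result (3*s^2 + 6*s - 9)/(12*s^2 + 7*s + 1)
Step 2: combine W1, W2, W3, (W4*W5) in parallel - this is the overall T(s), already in the required normalized form

Answer: (27*s^6 - 49*s^5 - 6*s^4 - 69*s^3 - 174*s^2 - 139*s - 50)/(12*s^6 - 29*s^5 - 44*s^4 + 55*s^3 + 88*s^2 + 34*s + 4)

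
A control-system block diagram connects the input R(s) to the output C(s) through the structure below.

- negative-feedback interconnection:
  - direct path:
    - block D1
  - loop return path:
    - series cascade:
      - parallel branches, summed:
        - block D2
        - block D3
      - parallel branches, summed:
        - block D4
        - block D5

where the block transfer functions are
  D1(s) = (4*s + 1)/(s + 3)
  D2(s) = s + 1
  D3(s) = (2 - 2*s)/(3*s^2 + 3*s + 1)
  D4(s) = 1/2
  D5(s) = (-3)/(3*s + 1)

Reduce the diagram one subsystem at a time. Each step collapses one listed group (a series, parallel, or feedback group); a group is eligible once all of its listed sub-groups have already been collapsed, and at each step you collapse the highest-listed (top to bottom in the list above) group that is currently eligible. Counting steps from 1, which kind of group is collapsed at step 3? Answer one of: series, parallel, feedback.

Answer: series

Working:
[1] combine D2, D3 in parallel
[2] reduce the parallel group D4, D5
[3] reduce the series chain (D2+D3), (D4+D5)
[4] feedback reduction of D1, ((D2+D3)*(D4+D5))
The group at step 3 is a series group.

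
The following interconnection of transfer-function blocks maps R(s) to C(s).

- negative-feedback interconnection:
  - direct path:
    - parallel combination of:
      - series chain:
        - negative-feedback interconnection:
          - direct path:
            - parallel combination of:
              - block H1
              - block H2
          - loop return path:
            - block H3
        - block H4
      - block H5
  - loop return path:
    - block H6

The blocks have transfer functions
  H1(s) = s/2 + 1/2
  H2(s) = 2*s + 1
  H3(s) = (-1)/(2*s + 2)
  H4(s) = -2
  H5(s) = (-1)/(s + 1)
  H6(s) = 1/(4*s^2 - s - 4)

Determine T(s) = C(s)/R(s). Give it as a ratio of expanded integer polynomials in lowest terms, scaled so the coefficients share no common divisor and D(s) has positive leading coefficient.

Answer: (80*s^5 + 188*s^4 + 40*s^3 - 199*s^2 - 185*s - 52)/(4*s^4 + 19*s^3 + 44*s^2 + 44*s + 17)

Working:
Step 1: add H1, H2 (parallel) -> 5*s/2 + 3/2
Step 2: apply the feedback formula to (H1+H2), H3 -> (-10*s^2 - 16*s - 6)/(s - 1)
Step 3: reduce the series chain [(H1+H2)/(1+(H1+H2)*H3)], H4 -> (20*s^2 + 32*s + 12)/(s - 1)
Step 4: sum the parallel branches ([(H1+H2)/(1+(H1+H2)*H3)]*H4), H5 -> (20*s^3 + 52*s^2 + 43*s + 13)/(s^2 - 1)
Step 5: reduce the feedback loop with forward (([(H1+H2)/(1+(H1+H2)*H3)]*H4)+H5) and return H6; the result is T(s) itself (integer coefficients, no common factor, positive leading denominator coefficient)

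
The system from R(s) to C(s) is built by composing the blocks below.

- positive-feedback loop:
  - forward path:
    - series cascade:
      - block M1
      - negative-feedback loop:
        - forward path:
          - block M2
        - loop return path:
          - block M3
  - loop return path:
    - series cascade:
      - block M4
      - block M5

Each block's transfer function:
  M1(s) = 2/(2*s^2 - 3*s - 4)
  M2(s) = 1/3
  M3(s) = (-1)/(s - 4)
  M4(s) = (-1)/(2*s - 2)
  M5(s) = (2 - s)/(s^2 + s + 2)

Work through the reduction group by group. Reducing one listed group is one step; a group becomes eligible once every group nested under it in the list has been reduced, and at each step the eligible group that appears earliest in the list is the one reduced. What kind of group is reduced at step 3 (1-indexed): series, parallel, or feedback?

1. apply the feedback formula to M2, M3
2. multiply M1, [M2/(1+M2*M3)] (series)
3. multiply M4, M5 (series)
4. collapse the loop ((M1*[M2/(1+M2*M3)]) forward, (M4*M5) return)
So the answer for step 3 is series.

Hence the answer: series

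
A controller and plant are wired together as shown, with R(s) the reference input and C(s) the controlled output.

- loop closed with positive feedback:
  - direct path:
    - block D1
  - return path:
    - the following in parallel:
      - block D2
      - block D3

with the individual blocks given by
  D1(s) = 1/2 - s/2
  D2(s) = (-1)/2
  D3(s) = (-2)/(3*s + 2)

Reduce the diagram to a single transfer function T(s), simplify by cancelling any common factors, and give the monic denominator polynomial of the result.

Reducing step by step:

1. combine D2, D3 in parallel; result (-3*s - 6)/(6*s + 4)
2. feedback reduction of D1, (D2+D3); result (6*s^2 - 2*s - 4)/(3*s^2 - 9*s - 14)
Step 2 gives the fully reduced T(s), with no common factor left to cancel. The denominator's leading coefficient is 3, so divide each of its coefficients by 3 to get the monic form.

Answer: s^2 - 3*s - 14/3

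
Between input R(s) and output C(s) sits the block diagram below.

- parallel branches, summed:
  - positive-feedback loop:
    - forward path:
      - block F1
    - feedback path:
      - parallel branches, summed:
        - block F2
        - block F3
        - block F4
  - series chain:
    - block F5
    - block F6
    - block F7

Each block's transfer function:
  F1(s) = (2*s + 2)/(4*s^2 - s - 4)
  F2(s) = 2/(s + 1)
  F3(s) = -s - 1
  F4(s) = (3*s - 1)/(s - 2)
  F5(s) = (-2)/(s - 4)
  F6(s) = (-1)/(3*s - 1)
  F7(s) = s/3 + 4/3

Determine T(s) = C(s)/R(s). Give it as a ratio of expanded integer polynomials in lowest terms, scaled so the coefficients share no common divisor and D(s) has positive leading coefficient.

The answer is (30*s^4 - 78*s^3 - 86*s^2 + 32*s + 64)/(54*s^5 - 369*s^4 + 513*s^3 + 570*s^2 - 738*s + 168).

Reasoning:
[1] add F2, F3, F4 (parallel): (-s^3 + 3*s^2 + 7*s - 3)/(s^2 - s - 2)
[2] apply the feedback formula to F1, (F2+F3+F4): (2*s^2 - 2*s - 4)/(6*s^3 - 15*s^2 - 16*s + 14)
[3] reduce the series chain F5, F6, F7: (2*s + 8)/(9*s^2 - 39*s + 12)
[4] reduce the parallel group [F1/(1-F1*(F2+F3+F4))], (F5*F6*F7): this yields T(s), and no further normalization is needed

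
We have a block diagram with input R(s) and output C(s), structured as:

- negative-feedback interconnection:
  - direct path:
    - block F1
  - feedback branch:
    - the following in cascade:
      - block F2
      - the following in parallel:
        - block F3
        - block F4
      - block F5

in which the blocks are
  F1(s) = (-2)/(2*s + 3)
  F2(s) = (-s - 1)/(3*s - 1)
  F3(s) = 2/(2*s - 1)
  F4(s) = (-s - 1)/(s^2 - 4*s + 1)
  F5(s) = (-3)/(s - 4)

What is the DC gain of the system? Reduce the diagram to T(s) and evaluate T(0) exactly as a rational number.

First reduce the diagram to T(s).

Step 1: combine F3, F4 in parallel gives (3 - 9*s)/(2*s^3 - 9*s^2 + 6*s - 1)
Step 2: multiply F2, (F3+F4), F5 (series) gives (-9*s - 9)/(2*s^4 - 17*s^3 + 42*s^2 - 25*s + 4)
Step 3: reduce the feedback loop with forward F1 and return (F2*(F3+F4)*F5) gives (-4*s^4 + 34*s^3 - 84*s^2 + 50*s - 8)/(4*s^5 - 28*s^4 + 33*s^3 + 76*s^2 - 49*s + 30)
The step-3 result is T(s). Setting s = 0: T(0) = -8/30 = -4/15.

Answer: -4/15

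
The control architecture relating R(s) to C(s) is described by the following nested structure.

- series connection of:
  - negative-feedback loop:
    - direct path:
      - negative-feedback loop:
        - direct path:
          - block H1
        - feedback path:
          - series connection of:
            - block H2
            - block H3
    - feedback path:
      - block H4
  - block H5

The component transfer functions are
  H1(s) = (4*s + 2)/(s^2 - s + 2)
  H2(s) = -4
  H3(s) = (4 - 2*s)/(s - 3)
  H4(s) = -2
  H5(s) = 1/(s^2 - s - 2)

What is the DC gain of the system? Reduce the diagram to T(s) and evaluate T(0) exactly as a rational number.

First reduce the diagram to T(s).

Step 1 - multiply H2, H3 (series) = (8*s - 16)/(s - 3)
Step 2 - reduce the feedback loop with forward H1 and return (H2*H3) = (4*s^2 - 10*s - 6)/(s^3 + 28*s^2 - 43*s - 38)
Step 3 - reduce the feedback loop with forward [H1/(1+H1*(H2*H3))] and return H4 = (4*s^2 - 10*s - 6)/(s^3 + 20*s^2 - 23*s - 26)
Step 4 - series reduction of [[H1/(1+H1*(H2*H3))]/(1+[H1/(1+H1*(H2*H3))]*H4)], H5 = (4*s^2 - 10*s - 6)/(s^5 + 19*s^4 - 45*s^3 - 43*s^2 + 72*s + 52)
That last expression is T(s); at s = 0 only the constant terms survive, so T(0) = -6/52 = -3/26.

Answer: -3/26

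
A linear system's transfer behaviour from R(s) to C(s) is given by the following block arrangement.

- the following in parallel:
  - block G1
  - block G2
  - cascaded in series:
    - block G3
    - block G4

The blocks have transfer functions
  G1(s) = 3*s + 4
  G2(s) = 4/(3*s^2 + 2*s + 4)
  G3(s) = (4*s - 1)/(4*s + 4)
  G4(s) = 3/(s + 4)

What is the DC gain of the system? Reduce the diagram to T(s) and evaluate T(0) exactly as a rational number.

[1] multiply G3, G4 (series); result (12*s - 3)/(4*s^2 + 20*s + 16)
[2] combine G1, G2, (G3*G4) in parallel; result (36*s^5 + 252*s^4 + 620*s^3 + 783*s^2 + 762*s + 308)/(12*s^4 + 68*s^3 + 104*s^2 + 112*s + 64)
That last expression is T(s); at s = 0 only the constant terms survive, so T(0) = 308/64 = 77/16.

Therefore the answer is 77/16.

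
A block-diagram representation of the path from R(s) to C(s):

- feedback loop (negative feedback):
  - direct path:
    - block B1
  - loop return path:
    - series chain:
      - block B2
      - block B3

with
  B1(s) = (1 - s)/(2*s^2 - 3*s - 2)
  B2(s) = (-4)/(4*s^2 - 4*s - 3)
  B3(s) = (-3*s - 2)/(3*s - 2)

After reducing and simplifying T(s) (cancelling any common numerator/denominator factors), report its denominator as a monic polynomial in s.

(1) multiply B2, B3 (series), giving (12*s + 8)/(12*s^3 - 20*s^2 - s + 6)
(2) reduce the feedback loop with forward B1 and return (B2*B3), giving (-12*s^4 + 32*s^3 - 19*s^2 - 7*s + 6)/(24*s^5 - 76*s^4 + 34*s^3 + 43*s^2 - 12*s - 4)
The result of step 2 is T(s) in lowest terms. Its denominator has leading coefficient 24; dividing the denominator through by 24 makes it monic.

Answer: s^5 - 19*s^4/6 + 17*s^3/12 + 43*s^2/24 - s/2 - 1/6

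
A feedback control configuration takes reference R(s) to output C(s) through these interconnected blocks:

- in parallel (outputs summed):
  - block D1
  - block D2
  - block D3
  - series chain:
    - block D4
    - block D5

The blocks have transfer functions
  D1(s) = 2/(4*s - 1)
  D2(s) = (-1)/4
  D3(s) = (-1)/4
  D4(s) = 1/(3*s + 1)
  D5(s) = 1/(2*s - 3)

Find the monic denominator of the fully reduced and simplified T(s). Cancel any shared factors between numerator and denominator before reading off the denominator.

Step 1 - combine D4, D5 in series -> 1/(6*s^2 - 7*s - 3)
Step 2 - reduce the parallel group D1, D2, D3, (D4*D5) -> (-24*s^3 + 58*s^2 - 15*s - 17)/(48*s^3 - 68*s^2 - 10*s + 6)
No further cancellation is possible in the step-2 result, so that is T(s). Its denominator becomes monic after dividing by the leading coefficient 48.

Hence the answer: s^3 - 17*s^2/12 - 5*s/24 + 1/8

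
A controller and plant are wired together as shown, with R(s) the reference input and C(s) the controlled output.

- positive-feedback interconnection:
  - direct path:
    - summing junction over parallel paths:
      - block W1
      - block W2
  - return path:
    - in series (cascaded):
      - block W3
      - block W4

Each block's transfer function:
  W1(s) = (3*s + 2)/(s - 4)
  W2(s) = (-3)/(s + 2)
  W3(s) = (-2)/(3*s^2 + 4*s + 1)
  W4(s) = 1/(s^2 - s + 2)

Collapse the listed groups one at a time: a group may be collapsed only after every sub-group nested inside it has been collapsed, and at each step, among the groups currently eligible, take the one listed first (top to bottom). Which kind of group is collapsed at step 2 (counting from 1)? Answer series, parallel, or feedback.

[1] combine W1, W2 in parallel
[2] series reduction of W3, W4
[3] apply the feedback formula to (W1+W2), (W3*W4)
So the answer for step 2 is series.

Hence the answer: series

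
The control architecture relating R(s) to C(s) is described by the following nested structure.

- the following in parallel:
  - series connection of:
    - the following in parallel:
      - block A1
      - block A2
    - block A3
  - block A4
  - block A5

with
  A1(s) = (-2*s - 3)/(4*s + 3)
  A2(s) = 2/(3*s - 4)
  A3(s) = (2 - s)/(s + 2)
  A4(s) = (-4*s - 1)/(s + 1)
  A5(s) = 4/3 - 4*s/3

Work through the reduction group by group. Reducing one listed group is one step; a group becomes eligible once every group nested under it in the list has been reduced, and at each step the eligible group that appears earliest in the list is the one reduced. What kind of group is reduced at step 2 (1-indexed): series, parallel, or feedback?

Reducing step by step:

(1) parallel reduction of A1, A2
(2) cascade (A1+A2), A3
(3) add ((A1+A2)*A3), A4, A5 (parallel)
Step 2 collapses a series group.

Answer: series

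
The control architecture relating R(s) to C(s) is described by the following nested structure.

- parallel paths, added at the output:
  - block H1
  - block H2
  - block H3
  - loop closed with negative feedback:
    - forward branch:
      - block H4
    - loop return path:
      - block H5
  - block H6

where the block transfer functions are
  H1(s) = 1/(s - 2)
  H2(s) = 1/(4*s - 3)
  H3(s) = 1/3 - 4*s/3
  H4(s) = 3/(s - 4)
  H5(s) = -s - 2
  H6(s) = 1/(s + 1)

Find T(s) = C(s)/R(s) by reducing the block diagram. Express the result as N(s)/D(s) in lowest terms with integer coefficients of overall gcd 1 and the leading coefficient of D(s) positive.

Step 1: reduce the feedback loop with forward H4 and return H5 gives (-3)/(2*s + 10)
Step 2: add H1, H2, H3, [H4/(1+H4*H5)], H6 (parallel): this yields T(s), and no further normalization is needed

Final answer: (-32*s^5 - 96*s^4 + 364*s^3 + 339*s^2 - 557*s + 36)/(24*s^4 + 78*s^3 - 240*s^2 - 114*s + 180)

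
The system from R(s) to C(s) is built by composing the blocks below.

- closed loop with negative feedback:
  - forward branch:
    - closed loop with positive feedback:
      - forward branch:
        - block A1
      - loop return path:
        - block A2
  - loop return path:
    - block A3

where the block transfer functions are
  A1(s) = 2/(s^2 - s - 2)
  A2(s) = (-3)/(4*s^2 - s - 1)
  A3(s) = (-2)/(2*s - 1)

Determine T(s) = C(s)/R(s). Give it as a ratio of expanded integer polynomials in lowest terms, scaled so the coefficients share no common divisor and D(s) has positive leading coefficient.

[1] feedback reduction of A1, A2 gives (8*s^2 - 2*s - 2)/(4*s^4 - 5*s^3 - 8*s^2 + 3*s + 8)
[2] collapse the loop ([A1/(1-A1*A2)] forward, A3 return), which is the overall transfer function T(s) = C(s)/R(s) in lowest terms

Hence the answer: (16*s^3 - 12*s^2 - 2*s + 2)/(8*s^5 - 14*s^4 - 11*s^3 - 2*s^2 + 17*s - 4)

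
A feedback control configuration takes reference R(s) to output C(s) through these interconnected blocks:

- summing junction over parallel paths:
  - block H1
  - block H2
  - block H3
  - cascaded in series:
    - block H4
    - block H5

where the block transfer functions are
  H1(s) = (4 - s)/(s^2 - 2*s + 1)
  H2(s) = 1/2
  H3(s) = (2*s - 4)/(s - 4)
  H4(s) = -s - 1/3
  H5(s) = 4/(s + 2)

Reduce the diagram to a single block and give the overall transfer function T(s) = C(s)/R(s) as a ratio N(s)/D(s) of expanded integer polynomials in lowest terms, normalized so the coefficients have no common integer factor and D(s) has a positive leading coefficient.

Step 1: cascade H4, H5, giving (-12*s - 4)/(3*s + 6)
Step 2: combine H1, H2, H3, (H4*H5) in parallel; the result is T(s) itself (integer coefficients, no common factor, positive leading denominator coefficient)

Answer: (-9*s^4 + 94*s^3 - 177*s^2 + 162*s - 232)/(6*s^4 - 24*s^3 - 18*s^2 + 84*s - 48)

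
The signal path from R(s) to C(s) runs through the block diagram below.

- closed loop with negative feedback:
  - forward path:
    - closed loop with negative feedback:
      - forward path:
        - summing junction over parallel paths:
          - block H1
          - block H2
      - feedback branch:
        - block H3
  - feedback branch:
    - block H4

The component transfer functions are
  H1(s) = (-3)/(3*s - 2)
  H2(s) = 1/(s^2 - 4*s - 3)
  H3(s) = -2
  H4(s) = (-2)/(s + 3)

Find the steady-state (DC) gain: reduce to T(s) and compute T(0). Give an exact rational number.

[1] parallel reduction of H1, H2, giving (-3*s^2 + 15*s + 7)/(3*s^3 - 14*s^2 - s + 6)
[2] collapse the loop ((H1+H2) forward, H3 return), giving (-3*s^2 + 15*s + 7)/(3*s^3 - 8*s^2 - 31*s - 8)
[3] close the feedback loop around [(H1+H2)/(1+(H1+H2)*H3)], H4, giving (-3*s^3 + 6*s^2 + 52*s + 21)/(3*s^4 + s^3 - 49*s^2 - 131*s - 38)
Step 3 gives the overall T(s). Then T(0) = 21/(-38) = -21/38.

Final answer: -21/38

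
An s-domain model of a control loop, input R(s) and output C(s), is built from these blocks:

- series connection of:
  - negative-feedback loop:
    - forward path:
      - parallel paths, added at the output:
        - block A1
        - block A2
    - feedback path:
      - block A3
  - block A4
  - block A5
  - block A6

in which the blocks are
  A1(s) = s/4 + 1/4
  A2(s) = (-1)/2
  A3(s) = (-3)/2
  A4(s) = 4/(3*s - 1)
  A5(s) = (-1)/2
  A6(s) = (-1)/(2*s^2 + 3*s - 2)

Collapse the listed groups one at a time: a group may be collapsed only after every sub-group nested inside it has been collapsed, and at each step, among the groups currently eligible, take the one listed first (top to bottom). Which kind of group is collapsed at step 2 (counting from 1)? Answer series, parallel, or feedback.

Answer: feedback

Working:
(1) parallel reduction of A1, A2
(2) collapse the loop ((A1+A2) forward, A3 return)
(3) combine [(A1+A2)/(1+(A1+A2)*A3)], A4, A5, A6 in series
Step 2 collapses a feedback group.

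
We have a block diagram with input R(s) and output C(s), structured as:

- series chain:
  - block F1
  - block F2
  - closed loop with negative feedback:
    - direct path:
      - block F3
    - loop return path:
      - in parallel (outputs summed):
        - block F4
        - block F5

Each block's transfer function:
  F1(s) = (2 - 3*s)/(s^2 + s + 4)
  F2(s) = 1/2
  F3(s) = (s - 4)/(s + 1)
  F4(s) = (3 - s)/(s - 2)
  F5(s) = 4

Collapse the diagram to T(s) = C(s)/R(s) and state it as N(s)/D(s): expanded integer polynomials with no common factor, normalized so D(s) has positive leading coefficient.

Step 1 - parallel reduction of F4, F5; result (3*s - 5)/(s - 2)
Step 2 - collapse the loop (F3 forward, (F4+F5) return); result (s^2 - 6*s + 8)/(4*s^2 - 18*s + 18)
Step 3 - combine F1, F2, [F3/(1+F3*(F4+F5))] in series; the result is T(s) itself (integer coefficients, no common factor, positive leading denominator coefficient)

Therefore the answer is (-3*s^3 + 20*s^2 - 36*s + 16)/(8*s^4 - 28*s^3 + 32*s^2 - 108*s + 144).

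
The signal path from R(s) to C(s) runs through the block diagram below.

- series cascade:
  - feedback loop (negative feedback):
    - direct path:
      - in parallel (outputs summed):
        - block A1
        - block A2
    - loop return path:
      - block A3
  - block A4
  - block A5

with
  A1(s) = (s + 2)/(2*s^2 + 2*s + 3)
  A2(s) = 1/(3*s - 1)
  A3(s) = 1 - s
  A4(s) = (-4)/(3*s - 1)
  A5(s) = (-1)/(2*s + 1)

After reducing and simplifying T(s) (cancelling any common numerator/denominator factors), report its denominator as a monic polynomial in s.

First reduce the diagram to T(s).

Step 1: reduce the parallel group A1, A2 = (5*s^2 + 7*s + 1)/(6*s^3 + 4*s^2 + 7*s - 3)
Step 2: collapse the loop ((A1+A2) forward, A3 return) = (5*s^2 + 7*s + 1)/(s^3 + 2*s^2 + 13*s - 2)
Step 3: series reduction of [(A1+A2)/(1+(A1+A2)*A3)], A4, A5 = (20*s^2 + 28*s + 4)/(6*s^5 + 13*s^4 + 79*s^3 - s^2 - 15*s + 2)
T(s) is the step-3 result (common factors already cancelled). Leading coefficient of the denominator: 6. Divide through by 6 for the monic polynomial.

Answer: s^5 + 13*s^4/6 + 79*s^3/6 - s^2/6 - 5*s/2 + 1/3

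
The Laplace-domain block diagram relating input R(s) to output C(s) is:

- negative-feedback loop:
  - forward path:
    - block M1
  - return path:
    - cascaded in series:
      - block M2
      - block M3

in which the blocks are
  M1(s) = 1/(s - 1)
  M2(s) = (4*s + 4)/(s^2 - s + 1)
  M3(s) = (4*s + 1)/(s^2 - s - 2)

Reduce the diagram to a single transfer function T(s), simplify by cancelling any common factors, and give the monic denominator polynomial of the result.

(1) reduce the series chain M2, M3 = (16*s + 4)/(s^3 - 3*s^2 + 3*s - 2)
(2) collapse the loop (M1 forward, (M2*M3) return) = (s^3 - 3*s^2 + 3*s - 2)/(s^4 - 4*s^3 + 6*s^2 + 11*s + 6)
The result of step 2 is T(s) in lowest terms. Its denominator already has leading coefficient 1, so it is monic as it stands.

Final answer: s^4 - 4*s^3 + 6*s^2 + 11*s + 6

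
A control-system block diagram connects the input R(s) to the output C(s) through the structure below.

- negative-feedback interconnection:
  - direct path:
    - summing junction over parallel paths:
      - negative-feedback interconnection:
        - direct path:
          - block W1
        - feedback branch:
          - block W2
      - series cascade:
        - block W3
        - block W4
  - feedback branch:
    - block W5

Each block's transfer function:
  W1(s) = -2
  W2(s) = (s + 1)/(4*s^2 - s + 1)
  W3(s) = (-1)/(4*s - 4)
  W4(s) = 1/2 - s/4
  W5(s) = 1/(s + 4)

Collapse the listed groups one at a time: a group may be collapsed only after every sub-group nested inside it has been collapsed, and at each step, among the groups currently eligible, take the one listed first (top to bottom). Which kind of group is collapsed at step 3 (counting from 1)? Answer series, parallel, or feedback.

Answer: parallel

Working:
Step 1 - feedback reduction of W1, W2
Step 2 - multiply W3, W4 (series)
Step 3 - parallel reduction of [W1/(1+W1*W2)], (W3*W4)
Step 4 - collapse the loop (([W1/(1+W1*W2)]+(W3*W4)) forward, W5 return)
Step 3 collapses a parallel group.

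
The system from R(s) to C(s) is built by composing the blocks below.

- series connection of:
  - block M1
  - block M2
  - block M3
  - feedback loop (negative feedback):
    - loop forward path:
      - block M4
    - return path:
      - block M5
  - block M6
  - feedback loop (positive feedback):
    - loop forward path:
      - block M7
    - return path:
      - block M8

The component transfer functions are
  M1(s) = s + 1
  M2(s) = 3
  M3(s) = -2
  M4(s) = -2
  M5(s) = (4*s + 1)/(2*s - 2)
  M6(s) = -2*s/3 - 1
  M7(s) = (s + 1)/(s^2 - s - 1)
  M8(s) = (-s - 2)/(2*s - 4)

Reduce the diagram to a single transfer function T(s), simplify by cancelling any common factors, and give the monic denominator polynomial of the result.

Reducing step by step:

Step 1. feedback reduction of M4, M5, giving (2*s - 2)/(3*s + 2)
Step 2. apply the feedback formula to M7, M8, giving (2*s^2 - 2*s - 4)/(2*s^3 - 5*s^2 + 5*s + 6)
Step 3. multiply M1, M2, M3, [M4/(1+M4*M5)], M6, [M7/(1-M7*M8)] (series), giving (16*s^5 + 8*s^4 - 72*s^3 - 56*s^2 + 56*s + 48)/(6*s^4 - 11*s^3 + 5*s^2 + 28*s + 12)
No further cancellation is possible in the step-3 result, so that is T(s). Its denominator becomes monic after dividing by the leading coefficient 6.

Answer: s^4 - 11*s^3/6 + 5*s^2/6 + 14*s/3 + 2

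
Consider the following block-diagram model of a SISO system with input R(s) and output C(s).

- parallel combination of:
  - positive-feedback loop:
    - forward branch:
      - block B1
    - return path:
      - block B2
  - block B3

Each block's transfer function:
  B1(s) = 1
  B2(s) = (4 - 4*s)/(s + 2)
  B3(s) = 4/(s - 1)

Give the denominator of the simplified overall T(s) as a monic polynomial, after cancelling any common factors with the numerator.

(1) close the feedback loop around B1, B2 gives (s + 2)/(5*s - 2)
(2) combine [B1/(1-B1*B2)], B3 in parallel gives (s^2 + 21*s - 10)/(5*s^2 - 7*s + 2)
T(s) is the step-2 result (common factors already cancelled). Leading coefficient of the denominator: 5. Divide through by 5 for the monic polynomial.

Answer: s^2 - 7*s/5 + 2/5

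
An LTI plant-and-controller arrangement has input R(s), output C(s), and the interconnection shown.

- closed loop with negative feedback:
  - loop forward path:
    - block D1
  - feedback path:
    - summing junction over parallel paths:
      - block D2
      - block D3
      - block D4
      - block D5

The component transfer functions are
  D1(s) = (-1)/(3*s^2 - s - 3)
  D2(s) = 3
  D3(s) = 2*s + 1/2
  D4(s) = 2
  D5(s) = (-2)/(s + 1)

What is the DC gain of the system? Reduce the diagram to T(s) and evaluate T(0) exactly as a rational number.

[1] parallel reduction of D2, D3, D4, D5: (4*s^2 + 15*s + 7)/(2*s + 2)
[2] feedback reduction of D1, (D2+D3+D4+D5): (-2*s - 2)/(6*s^3 - 23*s - 13)
Evaluating the step-2 result (the overall T(s)) at s = 0 gives T(0) = -2/(-13) = 2/13.

Answer: 2/13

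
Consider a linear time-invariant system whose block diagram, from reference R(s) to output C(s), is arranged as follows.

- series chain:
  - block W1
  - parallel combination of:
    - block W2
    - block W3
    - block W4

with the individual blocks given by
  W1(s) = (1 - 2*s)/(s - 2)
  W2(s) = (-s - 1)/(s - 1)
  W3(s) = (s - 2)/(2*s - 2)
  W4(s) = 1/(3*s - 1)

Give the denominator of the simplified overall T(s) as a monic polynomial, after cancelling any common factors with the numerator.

Answer: s^3 - 10*s^2/3 + 3*s - 2/3

Working:
1. sum the parallel branches W2, W3, W4 -> (-3*s^2 - 9*s + 2)/(6*s^2 - 8*s + 2)
2. multiply W1, (W2+W3+W4) (series) -> (6*s^3 + 15*s^2 - 13*s + 2)/(6*s^3 - 20*s^2 + 18*s - 4)
T(s) is the step-2 result (common factors already cancelled). Leading coefficient of the denominator: 6. Divide through by 6 for the monic polynomial.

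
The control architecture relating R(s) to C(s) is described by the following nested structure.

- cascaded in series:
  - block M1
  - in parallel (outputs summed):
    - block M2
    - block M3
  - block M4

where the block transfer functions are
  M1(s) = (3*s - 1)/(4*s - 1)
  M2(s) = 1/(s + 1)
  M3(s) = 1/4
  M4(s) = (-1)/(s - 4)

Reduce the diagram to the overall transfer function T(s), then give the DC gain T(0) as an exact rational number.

Step 1. combine M2, M3 in parallel, giving (s + 5)/(4*s + 4)
Step 2. cascade M1, (M2+M3), M4, giving (-3*s^2 - 14*s + 5)/(16*s^3 - 52*s^2 - 52*s + 16)
That last expression is T(s); at s = 0 only the constant terms survive, so T(0) = 5/16.

Final answer: 5/16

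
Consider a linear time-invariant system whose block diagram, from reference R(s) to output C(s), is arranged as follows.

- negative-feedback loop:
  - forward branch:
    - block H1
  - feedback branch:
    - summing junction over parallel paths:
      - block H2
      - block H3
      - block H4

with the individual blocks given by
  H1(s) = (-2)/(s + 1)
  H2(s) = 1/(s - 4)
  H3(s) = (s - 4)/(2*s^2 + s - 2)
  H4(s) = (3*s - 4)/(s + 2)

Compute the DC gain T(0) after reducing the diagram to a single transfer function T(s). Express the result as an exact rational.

[1] combine H2, H3, H4 in parallel = (6*s^4 - 26*s^3 + 9*s^2 + 48*s - 4)/(2*s^4 - 3*s^3 - 20*s^2 - 4*s + 16)
[2] feedback reduction of H1, (H2+H3+H4) = (-4*s^4 + 6*s^3 + 40*s^2 + 8*s - 32)/(2*s^5 - 13*s^4 + 29*s^3 - 42*s^2 - 84*s + 24)
The step-2 result is T(s). Setting s = 0: T(0) = -32/24 = -4/3.

Therefore the answer is -4/3.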